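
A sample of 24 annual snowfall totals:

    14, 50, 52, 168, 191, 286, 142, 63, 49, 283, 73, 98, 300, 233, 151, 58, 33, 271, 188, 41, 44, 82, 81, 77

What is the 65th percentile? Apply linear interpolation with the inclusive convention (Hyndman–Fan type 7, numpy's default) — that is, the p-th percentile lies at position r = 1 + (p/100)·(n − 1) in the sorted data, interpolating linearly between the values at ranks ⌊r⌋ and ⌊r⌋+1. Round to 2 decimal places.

Sorted: 14, 33, 41, 44, 49, 50, 52, 58, 63, 73, 77, 81, 82, 98, 142, 151, 168, 188, 191, 233, 271, 283, 286, 300.
n = 24.
r = 1 + (65/100)·(24 − 1) = 1 + 14.95 = 15.95.
Rank 15 is 142 and rank 16 is 151.
Interpolate: 142 + 0.95·(151 − 142) = 142 + 0.95·9 = 150.55.

150.55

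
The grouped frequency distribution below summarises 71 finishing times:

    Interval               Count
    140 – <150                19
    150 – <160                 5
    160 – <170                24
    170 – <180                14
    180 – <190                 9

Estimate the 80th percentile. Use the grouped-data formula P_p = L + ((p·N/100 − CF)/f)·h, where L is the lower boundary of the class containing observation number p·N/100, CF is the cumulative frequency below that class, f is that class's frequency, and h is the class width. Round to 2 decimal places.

N = 71; target position k = 80/100 · 71 = 56.8.
Cumulative frequencies: 19, 24, 48, 62, 71.
Observation 56.8 falls in the class 170 – <180.
L = 170, CF = 48, f = 14, h = 10.
P80 = 170 + ((56.8 − 48)/14)·10 = 170 + 6.28571 = 176.286.

176.29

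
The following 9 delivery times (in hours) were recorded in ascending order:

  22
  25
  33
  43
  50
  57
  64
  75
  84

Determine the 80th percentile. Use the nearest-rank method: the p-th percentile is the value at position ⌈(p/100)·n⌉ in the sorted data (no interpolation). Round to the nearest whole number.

75

n = 9.
Position = ⌈80/100 · 9⌉ = ⌈7.2⌉ = 8.
The value at rank 8 is 75.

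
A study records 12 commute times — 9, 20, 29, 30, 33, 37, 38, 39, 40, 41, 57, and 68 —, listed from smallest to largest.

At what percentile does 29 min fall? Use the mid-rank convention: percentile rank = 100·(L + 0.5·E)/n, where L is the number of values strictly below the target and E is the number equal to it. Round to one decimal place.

20.8

Count below 29: L = 2; count equal: E = 1; n = 12.
Percentile rank = 100·(2 + 0.5·1)/12 = 100·2.5/12 = 20.83.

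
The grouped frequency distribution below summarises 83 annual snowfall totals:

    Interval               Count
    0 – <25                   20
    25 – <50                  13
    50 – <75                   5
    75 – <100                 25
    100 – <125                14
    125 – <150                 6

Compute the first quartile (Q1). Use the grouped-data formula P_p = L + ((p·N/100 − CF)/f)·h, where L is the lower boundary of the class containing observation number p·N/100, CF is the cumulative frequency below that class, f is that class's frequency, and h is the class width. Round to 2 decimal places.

26.44

N = 83; target position k = 25/100 · 83 = 20.75.
Cumulative frequencies: 20, 33, 38, 63, 77, 83.
Observation 20.75 falls in the class 25 – <50.
L = 25, CF = 20, f = 13, h = 25.
P25 = 25 + ((20.75 − 20)/13)·25 = 25 + 1.44231 = 26.4423.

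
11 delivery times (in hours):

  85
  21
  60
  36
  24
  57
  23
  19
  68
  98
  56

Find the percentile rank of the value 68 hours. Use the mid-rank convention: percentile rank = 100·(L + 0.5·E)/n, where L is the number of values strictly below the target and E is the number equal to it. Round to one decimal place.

Sorted: 19, 21, 23, 24, 36, 56, 57, 60, 68, 85, 98.
Count below 68: L = 8; count equal: E = 1; n = 11.
Percentile rank = 100·(8 + 0.5·1)/11 = 100·8.5/11 = 77.27.

77.3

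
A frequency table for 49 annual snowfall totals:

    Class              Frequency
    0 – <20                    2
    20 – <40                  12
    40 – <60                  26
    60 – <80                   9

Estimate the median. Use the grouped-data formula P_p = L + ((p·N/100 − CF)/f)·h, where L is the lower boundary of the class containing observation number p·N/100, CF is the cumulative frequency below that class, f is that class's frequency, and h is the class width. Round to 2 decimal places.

N = 49; target position k = 50/100 · 49 = 24.5.
Cumulative frequencies: 2, 14, 40, 49.
Observation 24.5 falls in the class 40 – <60.
L = 40, CF = 14, f = 26, h = 20.
P50 = 40 + ((24.5 − 14)/26)·20 = 40 + 8.07692 = 48.0769.

48.08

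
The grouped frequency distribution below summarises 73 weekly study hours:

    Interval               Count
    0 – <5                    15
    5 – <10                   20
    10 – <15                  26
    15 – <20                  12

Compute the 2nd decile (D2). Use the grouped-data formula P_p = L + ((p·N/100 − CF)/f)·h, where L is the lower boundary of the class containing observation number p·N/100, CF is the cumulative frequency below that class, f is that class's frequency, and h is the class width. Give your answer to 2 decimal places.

4.87

N = 73; target position k = 20/100 · 73 = 14.6.
Cumulative frequencies: 15, 35, 61, 73.
Observation 14.6 falls in the class 0 – <5.
L = 0, CF = 0, f = 15, h = 5.
P20 = 0 + ((14.6 − 0)/15)·5 = 0 + 4.86667 = 4.86667.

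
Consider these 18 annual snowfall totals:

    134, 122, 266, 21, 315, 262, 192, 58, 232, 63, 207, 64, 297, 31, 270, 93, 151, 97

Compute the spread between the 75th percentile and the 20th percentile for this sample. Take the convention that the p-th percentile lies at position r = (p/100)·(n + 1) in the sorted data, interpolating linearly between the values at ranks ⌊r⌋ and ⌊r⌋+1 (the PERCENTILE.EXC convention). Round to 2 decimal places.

Sorted: 21, 31, 58, 63, 64, 93, 97, 122, 134, 151, 192, 207, 232, 262, 266, 270, 297, 315.
n = 18.
P20: r = 3.8; ranks 3–4 are 58, 63; interpolating gives 62.
P75: r = 14.25; ranks 14–15 are 262, 266; interpolating gives 263.
Difference: 263 − 62 = 201.

201.00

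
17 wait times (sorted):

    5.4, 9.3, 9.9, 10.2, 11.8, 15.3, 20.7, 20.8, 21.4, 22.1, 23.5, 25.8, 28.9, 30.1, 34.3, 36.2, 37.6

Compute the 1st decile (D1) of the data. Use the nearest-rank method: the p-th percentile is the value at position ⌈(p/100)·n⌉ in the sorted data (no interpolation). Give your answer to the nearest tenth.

n = 17.
Position = ⌈10/100 · 17⌉ = ⌈1.7⌉ = 2.
The value at rank 2 is 9.3.

9.3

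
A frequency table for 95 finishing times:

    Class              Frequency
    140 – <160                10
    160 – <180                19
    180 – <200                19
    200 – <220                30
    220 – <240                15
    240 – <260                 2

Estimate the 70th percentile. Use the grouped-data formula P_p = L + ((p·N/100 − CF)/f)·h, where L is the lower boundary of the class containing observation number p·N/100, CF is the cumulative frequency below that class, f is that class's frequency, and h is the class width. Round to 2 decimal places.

N = 95; target position k = 70/100 · 95 = 66.5.
Cumulative frequencies: 10, 29, 48, 78, 93, 95.
Observation 66.5 falls in the class 200 – <220.
L = 200, CF = 48, f = 30, h = 20.
P70 = 200 + ((66.5 − 48)/30)·20 = 200 + 12.3333 = 212.333.

212.33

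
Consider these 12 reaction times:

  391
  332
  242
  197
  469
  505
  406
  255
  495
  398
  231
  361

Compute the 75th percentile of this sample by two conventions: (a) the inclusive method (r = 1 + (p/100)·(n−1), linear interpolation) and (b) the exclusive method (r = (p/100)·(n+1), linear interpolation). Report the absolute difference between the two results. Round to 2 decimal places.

Sorted: 197, 231, 242, 255, 332, 361, 391, 398, 406, 469, 495, 505.
n = 12.
(a) r = 9.25; between ranks 9 (406) and 10 (469): 421.75.
(b) r = 9.75; between ranks 9 (406) and 10 (469): 453.25.
|421.75 − 453.25| = 31.5.

31.50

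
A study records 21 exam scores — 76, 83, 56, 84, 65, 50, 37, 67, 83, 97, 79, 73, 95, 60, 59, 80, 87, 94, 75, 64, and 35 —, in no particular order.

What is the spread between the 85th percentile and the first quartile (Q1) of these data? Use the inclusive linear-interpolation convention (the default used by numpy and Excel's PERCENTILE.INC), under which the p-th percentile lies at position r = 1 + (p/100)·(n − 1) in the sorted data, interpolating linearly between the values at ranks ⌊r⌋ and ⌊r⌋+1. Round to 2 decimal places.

27.00

Sorted: 35, 37, 50, 56, 59, 60, 64, 65, 67, 73, 75, 76, 79, 80, 83, 83, 84, 87, 94, 95, 97.
n = 21.
P25: r = 6 (integer) → 60.
P85: r = 18 (integer) → 87.
Difference: 87 − 60 = 27.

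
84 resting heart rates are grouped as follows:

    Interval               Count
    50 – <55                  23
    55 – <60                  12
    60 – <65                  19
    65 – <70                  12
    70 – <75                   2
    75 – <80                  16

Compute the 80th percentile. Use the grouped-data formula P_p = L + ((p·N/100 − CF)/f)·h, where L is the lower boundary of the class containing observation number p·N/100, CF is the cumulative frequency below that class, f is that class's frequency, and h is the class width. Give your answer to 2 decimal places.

73.00

N = 84; target position k = 80/100 · 84 = 67.2.
Cumulative frequencies: 23, 35, 54, 66, 68, 84.
Observation 67.2 falls in the class 70 – <75.
L = 70, CF = 66, f = 2, h = 5.
P80 = 70 + ((67.2 − 66)/2)·5 = 70 + 3 = 73.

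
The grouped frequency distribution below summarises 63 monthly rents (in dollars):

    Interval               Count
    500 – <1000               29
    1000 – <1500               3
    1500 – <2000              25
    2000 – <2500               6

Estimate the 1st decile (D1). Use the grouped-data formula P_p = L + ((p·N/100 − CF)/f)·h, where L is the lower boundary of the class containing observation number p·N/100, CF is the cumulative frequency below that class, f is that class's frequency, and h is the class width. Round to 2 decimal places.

608.62

N = 63; target position k = 10/100 · 63 = 6.3.
Cumulative frequencies: 29, 32, 57, 63.
Observation 6.3 falls in the class 500 – <1000.
L = 500, CF = 0, f = 29, h = 500.
P10 = 500 + ((6.3 − 0)/29)·500 = 500 + 108.621 = 608.621.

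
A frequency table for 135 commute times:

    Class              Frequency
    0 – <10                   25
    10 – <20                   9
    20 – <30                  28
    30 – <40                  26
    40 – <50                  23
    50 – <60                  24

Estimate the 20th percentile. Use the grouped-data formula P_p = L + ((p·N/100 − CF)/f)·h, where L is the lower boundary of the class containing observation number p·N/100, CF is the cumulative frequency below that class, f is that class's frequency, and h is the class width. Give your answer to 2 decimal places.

12.22

N = 135; target position k = 20/100 · 135 = 27.
Cumulative frequencies: 25, 34, 62, 88, 111, 135.
Observation 27 falls in the class 10 – <20.
L = 10, CF = 25, f = 9, h = 10.
P20 = 10 + ((27 − 25)/9)·10 = 10 + 2.22222 = 12.2222.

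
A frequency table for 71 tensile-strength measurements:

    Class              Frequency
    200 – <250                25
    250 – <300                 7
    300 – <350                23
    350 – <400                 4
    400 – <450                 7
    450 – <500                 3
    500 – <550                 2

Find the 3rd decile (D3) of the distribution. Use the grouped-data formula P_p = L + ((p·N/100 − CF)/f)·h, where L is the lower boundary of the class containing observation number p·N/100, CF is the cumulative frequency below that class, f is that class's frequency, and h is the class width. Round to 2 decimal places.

N = 71; target position k = 30/100 · 71 = 21.3.
Cumulative frequencies: 25, 32, 55, 59, 66, 69, 71.
Observation 21.3 falls in the class 200 – <250.
L = 200, CF = 0, f = 25, h = 50.
P30 = 200 + ((21.3 − 0)/25)·50 = 200 + 42.6 = 242.6.

242.60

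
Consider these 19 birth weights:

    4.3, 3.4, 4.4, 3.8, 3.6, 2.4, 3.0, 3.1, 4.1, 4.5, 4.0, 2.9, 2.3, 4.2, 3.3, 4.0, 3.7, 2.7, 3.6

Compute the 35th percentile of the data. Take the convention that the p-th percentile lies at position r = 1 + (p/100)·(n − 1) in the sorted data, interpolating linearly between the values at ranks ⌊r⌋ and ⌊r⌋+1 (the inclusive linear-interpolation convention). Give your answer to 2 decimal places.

3.33

Sorted: 2.3, 2.4, 2.7, 2.9, 3.0, 3.1, 3.3, 3.4, 3.6, 3.6, 3.7, 3.8, 4.0, 4.0, 4.1, 4.2, 4.3, 4.4, 4.5.
n = 19.
r = 1 + (35/100)·(19 − 1) = 1 + 6.3 = 7.3.
Rank 7 is 3.3 and rank 8 is 3.4.
Interpolate: 3.3 + 0.3·(3.4 − 3.3) = 3.3 + 0.3·0.1 = 3.33.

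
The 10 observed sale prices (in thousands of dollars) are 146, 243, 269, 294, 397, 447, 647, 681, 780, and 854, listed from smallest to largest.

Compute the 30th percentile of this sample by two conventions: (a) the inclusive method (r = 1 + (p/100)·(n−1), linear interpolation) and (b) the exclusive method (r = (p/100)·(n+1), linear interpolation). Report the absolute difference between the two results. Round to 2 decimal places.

n = 10.
(a) r = 3.7; between ranks 3 (269) and 4 (294): 286.5.
(b) r = 3.3; between ranks 3 (269) and 4 (294): 276.5.
|286.5 − 276.5| = 10.

10.00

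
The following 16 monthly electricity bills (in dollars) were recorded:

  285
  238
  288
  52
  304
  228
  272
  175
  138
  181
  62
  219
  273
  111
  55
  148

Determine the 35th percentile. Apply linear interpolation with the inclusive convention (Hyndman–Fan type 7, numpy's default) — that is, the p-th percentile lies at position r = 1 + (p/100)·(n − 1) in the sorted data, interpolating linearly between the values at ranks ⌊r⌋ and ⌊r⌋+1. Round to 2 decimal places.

Sorted: 52, 55, 62, 111, 138, 148, 175, 181, 219, 228, 238, 272, 273, 285, 288, 304.
n = 16.
r = 1 + (35/100)·(16 − 1) = 1 + 5.25 = 6.25.
Rank 6 is 148 and rank 7 is 175.
Interpolate: 148 + 0.25·(175 − 148) = 148 + 0.25·27 = 154.75.

154.75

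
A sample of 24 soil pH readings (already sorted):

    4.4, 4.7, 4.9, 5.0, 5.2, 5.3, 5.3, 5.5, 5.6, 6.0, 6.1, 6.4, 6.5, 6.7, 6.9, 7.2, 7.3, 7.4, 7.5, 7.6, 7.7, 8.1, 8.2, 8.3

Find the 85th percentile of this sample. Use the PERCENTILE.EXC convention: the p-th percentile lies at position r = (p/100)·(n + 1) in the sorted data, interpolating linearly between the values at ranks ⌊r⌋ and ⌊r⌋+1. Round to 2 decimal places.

7.80

n = 24.
r = (85/100)·(24 + 1) = 21.25.
Rank 21 is 7.7 and rank 22 is 8.1.
Interpolate: 7.7 + 0.25·(8.1 − 7.7) = 7.7 + 0.25·0.4 = 7.8.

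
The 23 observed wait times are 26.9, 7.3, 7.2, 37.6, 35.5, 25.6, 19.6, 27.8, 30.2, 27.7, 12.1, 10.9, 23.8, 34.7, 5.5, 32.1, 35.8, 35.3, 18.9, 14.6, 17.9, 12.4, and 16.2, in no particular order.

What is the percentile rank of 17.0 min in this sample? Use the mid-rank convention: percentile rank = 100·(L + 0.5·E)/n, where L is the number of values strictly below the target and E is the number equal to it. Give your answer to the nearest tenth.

Sorted: 5.5, 7.2, 7.3, 10.9, 12.1, 12.4, 14.6, 16.2, 17.9, 18.9, 19.6, 23.8, 25.6, 26.9, 27.7, 27.8, 30.2, 32.1, 34.7, 35.3, 35.5, 35.8, 37.6.
Count below 17.0: L = 8; count equal: E = 0; n = 23.
Percentile rank = 100·(8 + 0.5·0)/23 = 100·8/23 = 34.78.

34.8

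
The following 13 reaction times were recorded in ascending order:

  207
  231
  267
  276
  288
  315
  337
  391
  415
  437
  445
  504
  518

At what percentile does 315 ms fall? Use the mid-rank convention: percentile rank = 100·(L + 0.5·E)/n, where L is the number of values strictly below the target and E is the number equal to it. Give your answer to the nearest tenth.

Count below 315: L = 5; count equal: E = 1; n = 13.
Percentile rank = 100·(5 + 0.5·1)/13 = 100·5.5/13 = 42.31.

42.3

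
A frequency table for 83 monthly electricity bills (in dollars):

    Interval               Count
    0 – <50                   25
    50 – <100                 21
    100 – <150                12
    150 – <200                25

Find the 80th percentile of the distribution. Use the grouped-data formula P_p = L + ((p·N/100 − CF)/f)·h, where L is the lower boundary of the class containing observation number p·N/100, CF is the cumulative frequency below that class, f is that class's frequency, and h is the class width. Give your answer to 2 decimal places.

166.80

N = 83; target position k = 80/100 · 83 = 66.4.
Cumulative frequencies: 25, 46, 58, 83.
Observation 66.4 falls in the class 150 – <200.
L = 150, CF = 58, f = 25, h = 50.
P80 = 150 + ((66.4 − 58)/25)·50 = 150 + 16.8 = 166.8.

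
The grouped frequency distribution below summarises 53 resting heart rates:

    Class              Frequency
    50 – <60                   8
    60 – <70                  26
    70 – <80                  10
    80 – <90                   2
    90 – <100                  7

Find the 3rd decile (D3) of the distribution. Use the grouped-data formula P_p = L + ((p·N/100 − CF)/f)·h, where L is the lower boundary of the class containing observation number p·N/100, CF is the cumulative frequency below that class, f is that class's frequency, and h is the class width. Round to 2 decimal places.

63.04

N = 53; target position k = 30/100 · 53 = 15.9.
Cumulative frequencies: 8, 34, 44, 46, 53.
Observation 15.9 falls in the class 60 – <70.
L = 60, CF = 8, f = 26, h = 10.
P30 = 60 + ((15.9 − 8)/26)·10 = 60 + 3.03846 = 63.0385.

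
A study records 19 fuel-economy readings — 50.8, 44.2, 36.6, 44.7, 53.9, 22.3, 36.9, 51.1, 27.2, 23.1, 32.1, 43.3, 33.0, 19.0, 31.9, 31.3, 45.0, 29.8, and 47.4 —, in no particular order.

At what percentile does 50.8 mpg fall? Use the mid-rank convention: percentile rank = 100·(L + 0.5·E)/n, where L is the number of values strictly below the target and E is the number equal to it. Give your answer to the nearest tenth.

86.8

Sorted: 19.0, 22.3, 23.1, 27.2, 29.8, 31.3, 31.9, 32.1, 33.0, 36.6, 36.9, 43.3, 44.2, 44.7, 45.0, 47.4, 50.8, 51.1, 53.9.
Count below 50.8: L = 16; count equal: E = 1; n = 19.
Percentile rank = 100·(16 + 0.5·1)/19 = 100·16.5/19 = 86.84.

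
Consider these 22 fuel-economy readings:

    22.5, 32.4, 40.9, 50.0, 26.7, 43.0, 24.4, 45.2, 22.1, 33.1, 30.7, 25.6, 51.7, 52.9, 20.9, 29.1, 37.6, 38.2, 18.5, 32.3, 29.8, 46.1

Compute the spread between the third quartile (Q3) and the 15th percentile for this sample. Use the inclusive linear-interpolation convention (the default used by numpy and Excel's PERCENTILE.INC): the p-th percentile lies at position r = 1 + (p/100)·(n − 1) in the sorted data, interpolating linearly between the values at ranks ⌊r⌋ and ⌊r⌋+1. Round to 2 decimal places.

Sorted: 18.5, 20.9, 22.1, 22.5, 24.4, 25.6, 26.7, 29.1, 29.8, 30.7, 32.3, 32.4, 33.1, 37.6, 38.2, 40.9, 43.0, 45.2, 46.1, 50.0, 51.7, 52.9.
n = 22.
P15: r = 4.15; ranks 4–5 are 22.5, 24.4; interpolating gives 22.785.
P75: r = 16.75; ranks 16–17 are 40.9, 43.0; interpolating gives 42.475.
Difference: 42.475 − 22.785 = 19.69.

19.69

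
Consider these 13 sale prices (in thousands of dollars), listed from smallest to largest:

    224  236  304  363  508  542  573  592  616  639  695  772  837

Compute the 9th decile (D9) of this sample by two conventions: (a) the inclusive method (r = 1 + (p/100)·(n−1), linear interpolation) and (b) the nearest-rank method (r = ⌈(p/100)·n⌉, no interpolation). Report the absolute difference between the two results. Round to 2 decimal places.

n = 13.
(a) r = 11.8; between ranks 11 (695) and 12 (772): 756.6.
(b) the nearest-rank method: rank 12 → 772.
|756.6 − 772| = 15.4.

15.40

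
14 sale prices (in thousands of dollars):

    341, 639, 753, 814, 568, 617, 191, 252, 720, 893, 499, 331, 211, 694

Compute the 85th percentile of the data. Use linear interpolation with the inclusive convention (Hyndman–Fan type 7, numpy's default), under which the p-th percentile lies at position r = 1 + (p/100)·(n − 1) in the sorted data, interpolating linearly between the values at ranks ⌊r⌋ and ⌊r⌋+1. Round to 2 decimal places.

756.05

Sorted: 191, 211, 252, 331, 341, 499, 568, 617, 639, 694, 720, 753, 814, 893.
n = 14.
r = 1 + (85/100)·(14 − 1) = 1 + 11.05 = 12.05.
Rank 12 is 753 and rank 13 is 814.
Interpolate: 753 + 0.05·(814 − 753) = 753 + 0.05·61 = 756.05.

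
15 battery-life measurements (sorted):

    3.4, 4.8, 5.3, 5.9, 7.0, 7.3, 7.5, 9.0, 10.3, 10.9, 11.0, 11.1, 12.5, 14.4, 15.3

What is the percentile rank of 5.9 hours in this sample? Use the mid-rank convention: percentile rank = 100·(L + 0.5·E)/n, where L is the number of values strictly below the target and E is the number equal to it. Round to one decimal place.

Count below 5.9: L = 3; count equal: E = 1; n = 15.
Percentile rank = 100·(3 + 0.5·1)/15 = 100·3.5/15 = 23.33.

23.3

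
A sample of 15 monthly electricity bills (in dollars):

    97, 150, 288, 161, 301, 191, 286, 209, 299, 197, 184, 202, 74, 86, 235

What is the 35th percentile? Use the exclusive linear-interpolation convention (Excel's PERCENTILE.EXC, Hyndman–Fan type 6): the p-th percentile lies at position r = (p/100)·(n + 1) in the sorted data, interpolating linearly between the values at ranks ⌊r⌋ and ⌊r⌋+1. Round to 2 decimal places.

Sorted: 74, 86, 97, 150, 161, 184, 191, 197, 202, 209, 235, 286, 288, 299, 301.
n = 15.
r = (35/100)·(15 + 1) = 5.6.
Rank 5 is 161 and rank 6 is 184.
Interpolate: 161 + 0.6·(184 − 161) = 161 + 0.6·23 = 174.8.

174.80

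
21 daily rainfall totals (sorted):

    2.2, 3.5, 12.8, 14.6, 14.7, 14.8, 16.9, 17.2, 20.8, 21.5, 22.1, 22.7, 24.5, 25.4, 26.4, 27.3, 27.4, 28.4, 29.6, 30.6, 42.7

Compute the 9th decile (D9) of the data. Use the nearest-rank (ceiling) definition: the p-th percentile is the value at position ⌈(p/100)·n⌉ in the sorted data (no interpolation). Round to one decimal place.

29.6

n = 21.
Position = ⌈90/100 · 21⌉ = ⌈18.9⌉ = 19.
The value at rank 19 is 29.6.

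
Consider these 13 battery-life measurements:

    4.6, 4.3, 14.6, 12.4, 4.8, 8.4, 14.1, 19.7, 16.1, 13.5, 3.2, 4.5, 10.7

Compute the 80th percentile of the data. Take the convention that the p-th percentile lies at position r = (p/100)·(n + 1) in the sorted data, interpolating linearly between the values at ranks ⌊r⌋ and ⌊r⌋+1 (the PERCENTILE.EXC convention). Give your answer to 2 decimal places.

14.90

Sorted: 3.2, 4.3, 4.5, 4.6, 4.8, 8.4, 10.7, 12.4, 13.5, 14.1, 14.6, 16.1, 19.7.
n = 13.
r = (80/100)·(13 + 1) = 11.2.
Rank 11 is 14.6 and rank 12 is 16.1.
Interpolate: 14.6 + 0.2·(16.1 − 14.6) = 14.6 + 0.2·1.5 = 14.9.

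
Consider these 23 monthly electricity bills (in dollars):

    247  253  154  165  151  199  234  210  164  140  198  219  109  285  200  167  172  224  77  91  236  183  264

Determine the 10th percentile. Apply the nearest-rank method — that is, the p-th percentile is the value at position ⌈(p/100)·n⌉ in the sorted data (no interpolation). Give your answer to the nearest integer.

109

Sorted: 77, 91, 109, 140, 151, 154, 164, 165, 167, 172, 183, 198, 199, 200, 210, 219, 224, 234, 236, 247, 253, 264, 285.
n = 23.
Position = ⌈10/100 · 23⌉ = ⌈2.3⌉ = 3.
The value at rank 3 is 109.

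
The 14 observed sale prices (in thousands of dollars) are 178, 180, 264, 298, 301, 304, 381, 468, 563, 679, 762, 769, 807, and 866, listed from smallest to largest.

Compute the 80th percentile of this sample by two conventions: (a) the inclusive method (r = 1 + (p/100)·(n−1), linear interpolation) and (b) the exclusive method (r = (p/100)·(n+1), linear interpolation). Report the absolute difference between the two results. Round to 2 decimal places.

4.20

n = 14.
(a) r = 11.4; between ranks 11 (762) and 12 (769): 764.8.
(b) r = 12 → value at rank 12 = 769.
|764.8 − 769| = 4.2.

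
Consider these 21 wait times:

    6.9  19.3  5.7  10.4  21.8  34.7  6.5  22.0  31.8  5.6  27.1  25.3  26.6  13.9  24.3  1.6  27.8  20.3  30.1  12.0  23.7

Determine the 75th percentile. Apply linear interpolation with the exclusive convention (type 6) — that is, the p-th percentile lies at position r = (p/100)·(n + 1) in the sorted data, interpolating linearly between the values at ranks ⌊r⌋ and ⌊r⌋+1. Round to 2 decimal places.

Sorted: 1.6, 5.6, 5.7, 6.5, 6.9, 10.4, 12.0, 13.9, 19.3, 20.3, 21.8, 22.0, 23.7, 24.3, 25.3, 26.6, 27.1, 27.8, 30.1, 31.8, 34.7.
n = 21.
r = (75/100)·(21 + 1) = 16.5.
Rank 16 is 26.6 and rank 17 is 27.1.
Interpolate: 26.6 + 0.5·(27.1 − 26.6) = 26.6 + 0.5·0.5 = 26.85.

26.85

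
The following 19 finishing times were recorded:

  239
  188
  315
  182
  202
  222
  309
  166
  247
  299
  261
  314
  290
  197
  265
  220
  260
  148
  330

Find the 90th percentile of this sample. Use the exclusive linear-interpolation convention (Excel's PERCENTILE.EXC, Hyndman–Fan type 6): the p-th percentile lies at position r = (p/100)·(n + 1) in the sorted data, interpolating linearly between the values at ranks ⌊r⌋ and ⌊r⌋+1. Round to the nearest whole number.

315

Sorted: 148, 166, 182, 188, 197, 202, 220, 222, 239, 247, 260, 261, 265, 290, 299, 309, 314, 315, 330.
n = 19.
r = (90/100)·(19 + 1) = 18.
r is an integer, so P90 is the value at rank 18: 315.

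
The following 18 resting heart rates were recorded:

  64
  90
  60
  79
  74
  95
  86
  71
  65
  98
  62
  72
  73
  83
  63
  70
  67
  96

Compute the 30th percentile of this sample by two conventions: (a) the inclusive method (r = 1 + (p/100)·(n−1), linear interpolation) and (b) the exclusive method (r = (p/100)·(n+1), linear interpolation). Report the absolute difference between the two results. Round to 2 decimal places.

Sorted: 60, 62, 63, 64, 65, 67, 70, 71, 72, 73, 74, 79, 83, 86, 90, 95, 96, 98.
n = 18.
(a) r = 6.1; between ranks 6 (67) and 7 (70): 67.3.
(b) r = 5.7; between ranks 5 (65) and 6 (67): 66.4.
|67.3 − 66.4| = 0.9.

0.90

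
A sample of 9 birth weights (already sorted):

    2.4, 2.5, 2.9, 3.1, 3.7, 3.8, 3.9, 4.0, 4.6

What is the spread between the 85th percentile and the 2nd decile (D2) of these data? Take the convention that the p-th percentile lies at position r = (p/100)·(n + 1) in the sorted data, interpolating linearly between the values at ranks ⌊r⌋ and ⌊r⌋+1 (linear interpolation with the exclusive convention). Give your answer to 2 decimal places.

1.80

n = 9.
P20: r = 2 (integer) → 2.5.
P85: r = 8.5; ranks 8–9 are 4.0, 4.6; interpolating gives 4.3.
Difference: 4.3 − 2.5 = 1.8.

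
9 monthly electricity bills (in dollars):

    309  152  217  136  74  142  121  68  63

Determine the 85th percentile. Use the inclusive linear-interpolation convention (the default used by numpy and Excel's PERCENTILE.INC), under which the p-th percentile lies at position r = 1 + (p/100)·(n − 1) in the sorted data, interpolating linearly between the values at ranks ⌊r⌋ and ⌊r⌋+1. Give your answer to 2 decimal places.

204.00

Sorted: 63, 68, 74, 121, 136, 142, 152, 217, 309.
n = 9.
r = 1 + (85/100)·(9 − 1) = 1 + 6.8 = 7.8.
Rank 7 is 152 and rank 8 is 217.
Interpolate: 152 + 0.8·(217 − 152) = 152 + 0.8·65 = 204.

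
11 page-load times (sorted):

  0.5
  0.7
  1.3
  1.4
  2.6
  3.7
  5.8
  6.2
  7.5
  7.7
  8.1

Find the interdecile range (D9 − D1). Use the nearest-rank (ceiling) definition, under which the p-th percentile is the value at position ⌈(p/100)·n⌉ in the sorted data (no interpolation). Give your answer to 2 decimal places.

7.00

n = 11.
P10: rank ⌈10/100·11⌉ = 2 → 0.7.
P90: rank ⌈90/100·11⌉ = 10 → 7.7.
Difference: 7.7 − 0.7 = 7.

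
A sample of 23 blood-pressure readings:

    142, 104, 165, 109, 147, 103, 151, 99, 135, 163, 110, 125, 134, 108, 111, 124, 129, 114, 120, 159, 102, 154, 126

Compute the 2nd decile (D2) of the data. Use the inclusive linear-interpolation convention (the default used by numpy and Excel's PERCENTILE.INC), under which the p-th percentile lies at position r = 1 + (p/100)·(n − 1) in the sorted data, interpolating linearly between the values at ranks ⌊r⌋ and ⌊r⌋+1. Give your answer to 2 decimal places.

108.40

Sorted: 99, 102, 103, 104, 108, 109, 110, 111, 114, 120, 124, 125, 126, 129, 134, 135, 142, 147, 151, 154, 159, 163, 165.
n = 23.
r = 1 + (20/100)·(23 − 1) = 1 + 4.4 = 5.4.
Rank 5 is 108 and rank 6 is 109.
Interpolate: 108 + 0.4·(109 − 108) = 108 + 0.4·1 = 108.4.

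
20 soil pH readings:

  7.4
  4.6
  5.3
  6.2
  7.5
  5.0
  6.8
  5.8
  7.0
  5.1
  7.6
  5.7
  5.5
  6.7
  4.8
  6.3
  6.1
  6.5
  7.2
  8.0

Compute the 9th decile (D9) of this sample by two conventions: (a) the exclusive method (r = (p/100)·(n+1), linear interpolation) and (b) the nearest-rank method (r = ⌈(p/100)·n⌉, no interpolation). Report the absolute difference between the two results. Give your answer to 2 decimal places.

0.09

Sorted: 4.6, 4.8, 5.0, 5.1, 5.3, 5.5, 5.7, 5.8, 6.1, 6.2, 6.3, 6.5, 6.7, 6.8, 7.0, 7.2, 7.4, 7.5, 7.6, 8.0.
n = 20.
(a) r = 18.9; between ranks 18 (7.5) and 19 (7.6): 7.59.
(b) the nearest-rank method: rank 18 → 7.5.
|7.59 − 7.5| = 0.09.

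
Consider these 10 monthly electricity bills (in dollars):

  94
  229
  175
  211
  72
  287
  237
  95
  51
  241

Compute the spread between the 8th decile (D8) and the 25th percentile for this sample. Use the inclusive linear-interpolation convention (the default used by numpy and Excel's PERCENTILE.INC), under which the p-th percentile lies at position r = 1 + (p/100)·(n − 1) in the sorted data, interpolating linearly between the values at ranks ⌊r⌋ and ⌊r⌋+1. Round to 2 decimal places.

Sorted: 51, 72, 94, 95, 175, 211, 229, 237, 241, 287.
n = 10.
P25: r = 3.25; ranks 3–4 are 94, 95; interpolating gives 94.25.
P80: r = 8.2; ranks 8–9 are 237, 241; interpolating gives 237.8.
Difference: 237.8 − 94.25 = 143.55.

143.55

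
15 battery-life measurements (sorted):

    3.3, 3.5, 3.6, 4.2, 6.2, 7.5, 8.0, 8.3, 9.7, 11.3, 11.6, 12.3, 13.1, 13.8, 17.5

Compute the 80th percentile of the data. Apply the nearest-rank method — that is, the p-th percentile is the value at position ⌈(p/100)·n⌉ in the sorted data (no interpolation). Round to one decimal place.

n = 15.
Position = ⌈80/100 · 15⌉ = ⌈12⌉ = 12.
The value at rank 12 is 12.3.

12.3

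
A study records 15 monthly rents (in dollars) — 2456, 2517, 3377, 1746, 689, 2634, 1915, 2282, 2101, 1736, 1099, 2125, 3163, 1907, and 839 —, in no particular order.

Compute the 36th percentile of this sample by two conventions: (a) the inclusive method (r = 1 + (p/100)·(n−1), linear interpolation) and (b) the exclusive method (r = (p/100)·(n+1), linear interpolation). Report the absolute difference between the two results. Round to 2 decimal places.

38.96

Sorted: 689, 839, 1099, 1736, 1746, 1907, 1915, 2101, 2125, 2282, 2456, 2517, 2634, 3163, 3377.
n = 15.
(a) r = 6.04; between ranks 6 (1907) and 7 (1915): 1907.32.
(b) r = 5.76; between ranks 5 (1746) and 6 (1907): 1868.36.
|1907.32 − 1868.36| = 38.96.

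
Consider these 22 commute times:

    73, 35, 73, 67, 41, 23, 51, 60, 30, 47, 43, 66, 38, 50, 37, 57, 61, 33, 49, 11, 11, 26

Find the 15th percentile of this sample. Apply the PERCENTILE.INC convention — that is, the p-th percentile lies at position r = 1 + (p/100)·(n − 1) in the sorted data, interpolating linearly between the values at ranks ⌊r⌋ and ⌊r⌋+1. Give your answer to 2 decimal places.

26.60

Sorted: 11, 11, 23, 26, 30, 33, 35, 37, 38, 41, 43, 47, 49, 50, 51, 57, 60, 61, 66, 67, 73, 73.
n = 22.
r = 1 + (15/100)·(22 − 1) = 1 + 3.15 = 4.15.
Rank 4 is 26 and rank 5 is 30.
Interpolate: 26 + 0.15·(30 − 26) = 26 + 0.15·4 = 26.6.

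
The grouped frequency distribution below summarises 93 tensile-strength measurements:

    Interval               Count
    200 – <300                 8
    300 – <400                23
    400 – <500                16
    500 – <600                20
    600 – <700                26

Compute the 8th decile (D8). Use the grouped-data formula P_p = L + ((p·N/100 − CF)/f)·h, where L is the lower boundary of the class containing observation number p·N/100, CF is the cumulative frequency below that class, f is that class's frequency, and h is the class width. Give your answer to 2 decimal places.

628.46

N = 93; target position k = 80/100 · 93 = 74.4.
Cumulative frequencies: 8, 31, 47, 67, 93.
Observation 74.4 falls in the class 600 – <700.
L = 600, CF = 67, f = 26, h = 100.
P80 = 600 + ((74.4 − 67)/26)·100 = 600 + 28.4615 = 628.462.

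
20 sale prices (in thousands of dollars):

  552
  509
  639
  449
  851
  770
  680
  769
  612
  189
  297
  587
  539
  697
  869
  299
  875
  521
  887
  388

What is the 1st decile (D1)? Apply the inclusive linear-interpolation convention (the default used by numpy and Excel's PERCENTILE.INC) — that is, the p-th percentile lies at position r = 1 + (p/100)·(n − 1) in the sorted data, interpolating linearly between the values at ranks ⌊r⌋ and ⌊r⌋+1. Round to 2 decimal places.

Sorted: 189, 297, 299, 388, 449, 509, 521, 539, 552, 587, 612, 639, 680, 697, 769, 770, 851, 869, 875, 887.
n = 20.
r = 1 + (10/100)·(20 − 1) = 1 + 1.9 = 2.9.
Rank 2 is 297 and rank 3 is 299.
Interpolate: 297 + 0.9·(299 − 297) = 297 + 0.9·2 = 298.8.

298.80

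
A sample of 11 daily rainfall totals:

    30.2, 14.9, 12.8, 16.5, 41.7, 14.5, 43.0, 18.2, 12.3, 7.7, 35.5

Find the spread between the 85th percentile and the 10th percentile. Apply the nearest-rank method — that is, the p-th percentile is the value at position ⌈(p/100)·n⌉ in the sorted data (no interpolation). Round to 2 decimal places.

Sorted: 7.7, 12.3, 12.8, 14.5, 14.9, 16.5, 18.2, 30.2, 35.5, 41.7, 43.0.
n = 11.
P10: rank ⌈10/100·11⌉ = 2 → 12.3.
P85: rank ⌈85/100·11⌉ = 10 → 41.7.
Difference: 41.7 − 12.3 = 29.4.

29.40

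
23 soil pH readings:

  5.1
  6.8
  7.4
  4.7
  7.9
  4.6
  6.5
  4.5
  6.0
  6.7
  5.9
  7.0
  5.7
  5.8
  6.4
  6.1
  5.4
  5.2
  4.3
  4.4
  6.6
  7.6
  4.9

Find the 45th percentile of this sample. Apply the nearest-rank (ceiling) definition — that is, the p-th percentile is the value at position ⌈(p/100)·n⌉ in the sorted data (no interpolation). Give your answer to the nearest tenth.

Sorted: 4.3, 4.4, 4.5, 4.6, 4.7, 4.9, 5.1, 5.2, 5.4, 5.7, 5.8, 5.9, 6.0, 6.1, 6.4, 6.5, 6.6, 6.7, 6.8, 7.0, 7.4, 7.6, 7.9.
n = 23.
Position = ⌈45/100 · 23⌉ = ⌈10.35⌉ = 11.
The value at rank 11 is 5.8.

5.8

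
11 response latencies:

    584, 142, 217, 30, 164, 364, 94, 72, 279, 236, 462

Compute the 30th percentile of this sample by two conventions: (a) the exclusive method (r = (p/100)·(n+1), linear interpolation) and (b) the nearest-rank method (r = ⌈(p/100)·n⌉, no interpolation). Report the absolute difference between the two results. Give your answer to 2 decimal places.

Sorted: 30, 72, 94, 142, 164, 217, 236, 279, 364, 462, 584.
n = 11.
(a) r = 3.6; between ranks 3 (94) and 4 (142): 122.8.
(b) the nearest-rank method: rank 4 → 142.
|122.8 − 142| = 19.2.

19.20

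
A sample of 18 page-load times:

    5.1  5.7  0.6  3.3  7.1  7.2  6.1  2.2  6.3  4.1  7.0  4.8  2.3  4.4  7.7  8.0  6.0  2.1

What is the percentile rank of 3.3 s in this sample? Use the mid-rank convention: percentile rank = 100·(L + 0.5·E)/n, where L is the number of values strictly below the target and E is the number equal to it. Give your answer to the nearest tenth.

25.0

Sorted: 0.6, 2.1, 2.2, 2.3, 3.3, 4.1, 4.4, 4.8, 5.1, 5.7, 6.0, 6.1, 6.3, 7.0, 7.1, 7.2, 7.7, 8.0.
Count below 3.3: L = 4; count equal: E = 1; n = 18.
Percentile rank = 100·(4 + 0.5·1)/18 = 100·4.5/18 = 25.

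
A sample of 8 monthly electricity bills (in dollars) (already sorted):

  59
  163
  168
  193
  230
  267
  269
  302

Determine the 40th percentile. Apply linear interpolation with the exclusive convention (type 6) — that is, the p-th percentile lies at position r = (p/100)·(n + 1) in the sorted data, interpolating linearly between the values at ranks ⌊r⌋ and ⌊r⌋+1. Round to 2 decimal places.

183.00

n = 8.
r = (40/100)·(8 + 1) = 3.6.
Rank 3 is 168 and rank 4 is 193.
Interpolate: 168 + 0.6·(193 − 168) = 168 + 0.6·25 = 183.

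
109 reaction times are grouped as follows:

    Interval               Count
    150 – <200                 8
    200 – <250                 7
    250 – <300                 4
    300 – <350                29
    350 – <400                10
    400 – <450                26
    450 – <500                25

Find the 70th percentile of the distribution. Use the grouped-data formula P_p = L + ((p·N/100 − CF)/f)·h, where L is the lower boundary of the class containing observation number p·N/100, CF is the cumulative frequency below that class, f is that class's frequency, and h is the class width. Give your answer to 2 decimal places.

435.19

N = 109; target position k = 70/100 · 109 = 76.3.
Cumulative frequencies: 8, 15, 19, 48, 58, 84, 109.
Observation 76.3 falls in the class 400 – <450.
L = 400, CF = 58, f = 26, h = 50.
P70 = 400 + ((76.3 − 58)/26)·50 = 400 + 35.1923 = 435.192.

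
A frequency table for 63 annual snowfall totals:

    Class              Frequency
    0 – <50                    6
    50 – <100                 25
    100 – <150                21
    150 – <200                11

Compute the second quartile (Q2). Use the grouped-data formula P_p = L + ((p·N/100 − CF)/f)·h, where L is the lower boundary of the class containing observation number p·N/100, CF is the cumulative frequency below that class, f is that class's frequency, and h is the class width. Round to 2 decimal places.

101.19

N = 63; target position k = 50/100 · 63 = 31.5.
Cumulative frequencies: 6, 31, 52, 63.
Observation 31.5 falls in the class 100 – <150.
L = 100, CF = 31, f = 21, h = 50.
P50 = 100 + ((31.5 − 31)/21)·50 = 100 + 1.19048 = 101.19.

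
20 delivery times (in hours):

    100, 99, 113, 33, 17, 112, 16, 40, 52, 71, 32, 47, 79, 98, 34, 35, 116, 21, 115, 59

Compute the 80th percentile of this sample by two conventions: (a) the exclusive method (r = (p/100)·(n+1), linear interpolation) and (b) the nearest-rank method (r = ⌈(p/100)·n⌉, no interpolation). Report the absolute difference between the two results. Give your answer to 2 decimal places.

Sorted: 16, 17, 21, 32, 33, 34, 35, 40, 47, 52, 59, 71, 79, 98, 99, 100, 112, 113, 115, 116.
n = 20.
(a) r = 16.8; between ranks 16 (100) and 17 (112): 109.6.
(b) the nearest-rank method: rank 16 → 100.
|109.6 − 100| = 9.6.

9.60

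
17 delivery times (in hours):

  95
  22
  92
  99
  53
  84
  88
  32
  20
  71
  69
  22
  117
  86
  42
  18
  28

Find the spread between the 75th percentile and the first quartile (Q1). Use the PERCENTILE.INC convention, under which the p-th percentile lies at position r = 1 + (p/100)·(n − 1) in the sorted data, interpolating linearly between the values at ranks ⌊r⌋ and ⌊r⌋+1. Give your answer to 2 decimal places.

60.00

Sorted: 18, 20, 22, 22, 28, 32, 42, 53, 69, 71, 84, 86, 88, 92, 95, 99, 117.
n = 17.
P25: r = 5 (integer) → 28.
P75: r = 13 (integer) → 88.
Difference: 88 − 28 = 60.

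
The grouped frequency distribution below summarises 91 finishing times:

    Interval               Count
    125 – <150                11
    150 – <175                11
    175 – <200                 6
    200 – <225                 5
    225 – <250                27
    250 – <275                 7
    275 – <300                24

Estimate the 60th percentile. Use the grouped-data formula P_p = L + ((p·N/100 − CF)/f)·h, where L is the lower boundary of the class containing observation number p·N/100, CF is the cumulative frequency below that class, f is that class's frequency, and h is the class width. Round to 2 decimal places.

N = 91; target position k = 60/100 · 91 = 54.6.
Cumulative frequencies: 11, 22, 28, 33, 60, 67, 91.
Observation 54.6 falls in the class 225 – <250.
L = 225, CF = 33, f = 27, h = 25.
P60 = 225 + ((54.6 − 33)/27)·25 = 225 + 20 = 245.

245.00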